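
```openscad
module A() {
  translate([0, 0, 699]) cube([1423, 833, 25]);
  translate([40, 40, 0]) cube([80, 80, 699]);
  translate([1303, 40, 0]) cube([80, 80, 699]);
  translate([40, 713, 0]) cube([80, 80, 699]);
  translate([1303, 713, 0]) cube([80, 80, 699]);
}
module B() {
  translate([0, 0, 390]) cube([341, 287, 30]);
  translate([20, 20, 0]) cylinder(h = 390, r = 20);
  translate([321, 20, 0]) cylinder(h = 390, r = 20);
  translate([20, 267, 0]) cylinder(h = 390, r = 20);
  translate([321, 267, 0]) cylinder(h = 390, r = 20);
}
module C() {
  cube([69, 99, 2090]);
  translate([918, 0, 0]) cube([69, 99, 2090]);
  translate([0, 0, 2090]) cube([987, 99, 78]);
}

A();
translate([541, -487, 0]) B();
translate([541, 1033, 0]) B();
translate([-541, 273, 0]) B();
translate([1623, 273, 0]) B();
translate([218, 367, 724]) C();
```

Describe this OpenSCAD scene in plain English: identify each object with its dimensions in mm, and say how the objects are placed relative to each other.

A is a table with a 1423×833 mm rectangular top, 25 mm thick, top surface at z = 724 mm, supported by four 80×80 mm square legs, each inset 40 mm from the nearest pair of top edges, running from the floor.

B is a four-legged stool. The seat is 341×287 mm, 30 mm thick, top at z = 420 mm. It stands on four round legs, each 40 mm in diameter, from z = 0 to the seat underside, each leg's axis is inset half a diameter from the nearest pair of seat edges (so the leg's bounding box is flush with the corner).

C is a rectangular door frame: two vertical jambs of 69×99 mm section, 2090 mm tall, with a clear opening 849 mm wide between their inner faces. A header 78 mm tall and 99 mm deep lies on top of the jambs and spans the full outside width.

Four stools sit around the table at the −y, +y, −x, +x sides. The door frame is on top of the table, centred.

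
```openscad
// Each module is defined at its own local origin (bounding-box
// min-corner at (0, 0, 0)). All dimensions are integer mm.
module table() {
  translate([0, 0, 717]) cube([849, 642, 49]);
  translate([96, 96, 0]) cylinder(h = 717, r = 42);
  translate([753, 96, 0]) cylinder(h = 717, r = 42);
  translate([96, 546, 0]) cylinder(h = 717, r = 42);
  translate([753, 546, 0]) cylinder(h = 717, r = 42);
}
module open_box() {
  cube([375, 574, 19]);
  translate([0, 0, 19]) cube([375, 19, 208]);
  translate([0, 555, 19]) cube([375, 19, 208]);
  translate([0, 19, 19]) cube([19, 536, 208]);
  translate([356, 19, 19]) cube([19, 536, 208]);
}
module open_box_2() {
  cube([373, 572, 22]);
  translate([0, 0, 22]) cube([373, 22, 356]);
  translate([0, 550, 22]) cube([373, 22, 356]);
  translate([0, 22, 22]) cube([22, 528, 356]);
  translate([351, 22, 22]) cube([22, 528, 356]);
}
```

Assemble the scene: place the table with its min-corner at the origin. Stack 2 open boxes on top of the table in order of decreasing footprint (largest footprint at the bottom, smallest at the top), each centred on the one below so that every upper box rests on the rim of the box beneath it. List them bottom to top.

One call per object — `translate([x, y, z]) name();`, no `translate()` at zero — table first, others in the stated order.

table();
translate([237, 34, 766]) open_box();
translate([238, 35, 993]) open_box_2();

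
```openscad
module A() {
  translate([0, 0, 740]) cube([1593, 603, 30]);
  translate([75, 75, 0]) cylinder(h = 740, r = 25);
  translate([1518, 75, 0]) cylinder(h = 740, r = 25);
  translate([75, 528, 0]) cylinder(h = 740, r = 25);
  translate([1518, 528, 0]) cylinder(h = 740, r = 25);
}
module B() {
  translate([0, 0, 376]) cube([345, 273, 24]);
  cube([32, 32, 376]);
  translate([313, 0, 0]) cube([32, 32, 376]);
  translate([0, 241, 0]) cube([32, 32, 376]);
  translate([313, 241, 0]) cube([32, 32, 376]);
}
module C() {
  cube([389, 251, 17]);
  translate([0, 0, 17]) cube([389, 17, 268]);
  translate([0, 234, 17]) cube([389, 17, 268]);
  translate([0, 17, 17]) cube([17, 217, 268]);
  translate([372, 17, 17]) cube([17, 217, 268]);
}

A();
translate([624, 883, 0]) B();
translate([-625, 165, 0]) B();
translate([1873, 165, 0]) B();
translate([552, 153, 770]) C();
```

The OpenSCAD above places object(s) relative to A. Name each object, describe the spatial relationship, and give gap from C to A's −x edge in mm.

A is a table. B is a stool. C is an open box. Three stools sit around the table at the +y, −x, +x sides. The open box is on top of the table. The gap from the open box to the table's −x edge is 552 mm.

The open box's min-x is at 552; the table's min-x is 0; gap = 552 mm.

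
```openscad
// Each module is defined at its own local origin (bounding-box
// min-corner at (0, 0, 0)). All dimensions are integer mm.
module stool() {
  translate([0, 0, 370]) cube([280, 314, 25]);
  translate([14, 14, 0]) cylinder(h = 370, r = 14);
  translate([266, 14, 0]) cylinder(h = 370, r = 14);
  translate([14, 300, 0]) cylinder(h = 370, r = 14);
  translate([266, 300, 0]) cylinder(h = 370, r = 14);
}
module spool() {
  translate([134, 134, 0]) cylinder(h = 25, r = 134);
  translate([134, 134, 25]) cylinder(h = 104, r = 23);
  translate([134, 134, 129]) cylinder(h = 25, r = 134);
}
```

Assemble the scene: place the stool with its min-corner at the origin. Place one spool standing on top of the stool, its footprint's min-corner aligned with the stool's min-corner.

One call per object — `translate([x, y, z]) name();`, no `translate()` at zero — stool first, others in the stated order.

stool();
translate([0, 0, 395]) spool();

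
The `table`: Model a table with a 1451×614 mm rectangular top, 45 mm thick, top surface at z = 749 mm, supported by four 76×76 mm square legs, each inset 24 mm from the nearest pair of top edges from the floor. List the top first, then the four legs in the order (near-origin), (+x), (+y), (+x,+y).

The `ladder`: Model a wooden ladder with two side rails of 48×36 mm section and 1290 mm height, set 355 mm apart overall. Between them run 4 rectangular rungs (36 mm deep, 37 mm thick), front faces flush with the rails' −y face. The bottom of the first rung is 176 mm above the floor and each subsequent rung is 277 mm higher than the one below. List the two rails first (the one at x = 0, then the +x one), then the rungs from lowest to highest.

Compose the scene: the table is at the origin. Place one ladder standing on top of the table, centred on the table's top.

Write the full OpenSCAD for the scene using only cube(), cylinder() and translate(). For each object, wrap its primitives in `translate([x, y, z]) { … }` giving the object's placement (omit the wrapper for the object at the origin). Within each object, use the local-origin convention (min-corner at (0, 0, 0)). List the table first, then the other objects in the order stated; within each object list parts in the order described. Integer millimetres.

translate([0, 0, 704]) cube([1451, 614, 45]);
translate([24, 24, 0]) cube([76, 76, 704]);
translate([1351, 24, 0]) cube([76, 76, 704]);
translate([24, 514, 0]) cube([76, 76, 704]);
translate([1351, 514, 0]) cube([76, 76, 704]);
translate([548, 289, 749]) {
  cube([48, 36, 1290]);
  translate([307, 0, 0]) cube([48, 36, 1290]);
  translate([48, 0, 176]) cube([259, 36, 37]);
  translate([48, 0, 453]) cube([259, 36, 37]);
  translate([48, 0, 730]) cube([259, 36, 37]);
  translate([48, 0, 1007]) cube([259, 36, 37]);
}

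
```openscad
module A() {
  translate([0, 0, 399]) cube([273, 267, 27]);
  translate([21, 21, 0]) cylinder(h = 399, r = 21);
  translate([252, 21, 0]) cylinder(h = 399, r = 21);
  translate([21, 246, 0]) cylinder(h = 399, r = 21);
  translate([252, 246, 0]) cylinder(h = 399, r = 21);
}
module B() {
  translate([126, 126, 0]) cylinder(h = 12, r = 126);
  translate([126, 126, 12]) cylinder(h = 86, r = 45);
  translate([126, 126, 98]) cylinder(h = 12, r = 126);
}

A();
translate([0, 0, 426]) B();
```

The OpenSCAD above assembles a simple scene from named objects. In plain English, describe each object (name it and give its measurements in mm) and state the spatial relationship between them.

A is a four-legged stool. The seat is 273×267 mm, 27 mm thick, top at z = 426 mm. It stands on four round legs, each 42 mm in diameter, from z = 0 to the seat underside, each leg's axis is inset half a diameter from the nearest pair of seat edges (so the leg's bounding box is flush with the corner).

B is a spool: two coaxial disc flanges of radius 126 mm and thickness 12 mm, joined by a core cylinder of radius 45 mm and height 86 mm. The lower flange rests on z = 0 and the three cylinders share a vertical axis.

The spool is on top of the stool.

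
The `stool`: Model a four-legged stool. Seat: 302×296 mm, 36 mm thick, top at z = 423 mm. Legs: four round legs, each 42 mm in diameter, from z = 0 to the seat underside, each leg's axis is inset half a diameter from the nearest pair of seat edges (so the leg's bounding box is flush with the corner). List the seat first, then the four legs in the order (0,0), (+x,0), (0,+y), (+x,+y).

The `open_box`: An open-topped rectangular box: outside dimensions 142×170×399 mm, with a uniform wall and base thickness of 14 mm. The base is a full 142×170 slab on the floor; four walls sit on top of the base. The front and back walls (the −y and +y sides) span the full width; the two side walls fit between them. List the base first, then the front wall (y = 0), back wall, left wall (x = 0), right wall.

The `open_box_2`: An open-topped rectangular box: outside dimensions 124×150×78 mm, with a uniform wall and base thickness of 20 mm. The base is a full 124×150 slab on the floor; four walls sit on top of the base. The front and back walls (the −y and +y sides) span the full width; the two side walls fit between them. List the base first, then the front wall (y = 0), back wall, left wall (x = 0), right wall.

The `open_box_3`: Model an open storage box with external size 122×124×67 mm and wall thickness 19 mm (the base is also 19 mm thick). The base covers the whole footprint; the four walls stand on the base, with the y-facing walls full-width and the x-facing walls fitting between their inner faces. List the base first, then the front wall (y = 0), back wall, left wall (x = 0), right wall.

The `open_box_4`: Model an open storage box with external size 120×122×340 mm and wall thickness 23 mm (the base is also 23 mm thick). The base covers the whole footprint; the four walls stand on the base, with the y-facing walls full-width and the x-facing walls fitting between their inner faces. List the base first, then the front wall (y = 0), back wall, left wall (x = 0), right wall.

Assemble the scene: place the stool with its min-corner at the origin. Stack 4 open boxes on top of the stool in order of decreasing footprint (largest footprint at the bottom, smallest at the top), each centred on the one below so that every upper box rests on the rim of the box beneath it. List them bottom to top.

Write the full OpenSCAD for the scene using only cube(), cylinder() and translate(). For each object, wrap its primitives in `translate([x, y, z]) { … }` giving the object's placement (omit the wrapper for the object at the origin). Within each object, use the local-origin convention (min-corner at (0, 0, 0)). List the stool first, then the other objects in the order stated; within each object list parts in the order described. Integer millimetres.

translate([0, 0, 387]) cube([302, 296, 36]);
translate([21, 21, 0]) cylinder(h = 387, r = 21);
translate([281, 21, 0]) cylinder(h = 387, r = 21);
translate([21, 275, 0]) cylinder(h = 387, r = 21);
translate([281, 275, 0]) cylinder(h = 387, r = 21);
translate([80, 63, 423]) {
  cube([142, 170, 14]);
  translate([0, 0, 14]) cube([142, 14, 385]);
  translate([0, 156, 14]) cube([142, 14, 385]);
  translate([0, 14, 14]) cube([14, 142, 385]);
  translate([128, 14, 14]) cube([14, 142, 385]);
}
translate([89, 73, 822]) {
  cube([124, 150, 20]);
  translate([0, 0, 20]) cube([124, 20, 58]);
  translate([0, 130, 20]) cube([124, 20, 58]);
  translate([0, 20, 20]) cube([20, 110, 58]);
  translate([104, 20, 20]) cube([20, 110, 58]);
}
translate([90, 86, 900]) {
  cube([122, 124, 19]);
  translate([0, 0, 19]) cube([122, 19, 48]);
  translate([0, 105, 19]) cube([122, 19, 48]);
  translate([0, 19, 19]) cube([19, 86, 48]);
  translate([103, 19, 19]) cube([19, 86, 48]);
}
translate([91, 87, 967]) {
  cube([120, 122, 23]);
  translate([0, 0, 23]) cube([120, 23, 317]);
  translate([0, 99, 23]) cube([120, 23, 317]);
  translate([0, 23, 23]) cube([23, 76, 317]);
  translate([97, 23, 23]) cube([23, 76, 317]);
}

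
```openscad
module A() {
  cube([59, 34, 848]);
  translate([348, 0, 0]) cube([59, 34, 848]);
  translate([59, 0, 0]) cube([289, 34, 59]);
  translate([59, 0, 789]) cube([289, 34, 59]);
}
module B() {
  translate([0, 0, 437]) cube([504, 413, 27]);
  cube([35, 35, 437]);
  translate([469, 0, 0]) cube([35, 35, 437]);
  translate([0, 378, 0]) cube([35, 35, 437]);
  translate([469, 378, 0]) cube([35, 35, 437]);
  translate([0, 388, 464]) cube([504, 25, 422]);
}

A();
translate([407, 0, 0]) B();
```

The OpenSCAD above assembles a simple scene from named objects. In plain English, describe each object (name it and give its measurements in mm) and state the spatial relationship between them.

A is a picture frame with a 289×730 mm rectangular opening (x by z) and a uniform 59 mm border on every side. Frame depth is 34 mm along y. It is built from two vertical stiles running the full outside height and two horizontal rails spanning the gap between the stiles.

B is a chair. The seat is a 504×413×27 mm slab with its top at z = 464 mm, on four 35×35 mm corner legs (flush with the seat edges, standing on z = 0). A flat backrest 25 mm thick, 422 mm tall, spans the full seat width and rises from the seat top along its +y edge, rear face flush with the rear of the seat.

The chair is against the picture frame's +x side, with their −y faces flush.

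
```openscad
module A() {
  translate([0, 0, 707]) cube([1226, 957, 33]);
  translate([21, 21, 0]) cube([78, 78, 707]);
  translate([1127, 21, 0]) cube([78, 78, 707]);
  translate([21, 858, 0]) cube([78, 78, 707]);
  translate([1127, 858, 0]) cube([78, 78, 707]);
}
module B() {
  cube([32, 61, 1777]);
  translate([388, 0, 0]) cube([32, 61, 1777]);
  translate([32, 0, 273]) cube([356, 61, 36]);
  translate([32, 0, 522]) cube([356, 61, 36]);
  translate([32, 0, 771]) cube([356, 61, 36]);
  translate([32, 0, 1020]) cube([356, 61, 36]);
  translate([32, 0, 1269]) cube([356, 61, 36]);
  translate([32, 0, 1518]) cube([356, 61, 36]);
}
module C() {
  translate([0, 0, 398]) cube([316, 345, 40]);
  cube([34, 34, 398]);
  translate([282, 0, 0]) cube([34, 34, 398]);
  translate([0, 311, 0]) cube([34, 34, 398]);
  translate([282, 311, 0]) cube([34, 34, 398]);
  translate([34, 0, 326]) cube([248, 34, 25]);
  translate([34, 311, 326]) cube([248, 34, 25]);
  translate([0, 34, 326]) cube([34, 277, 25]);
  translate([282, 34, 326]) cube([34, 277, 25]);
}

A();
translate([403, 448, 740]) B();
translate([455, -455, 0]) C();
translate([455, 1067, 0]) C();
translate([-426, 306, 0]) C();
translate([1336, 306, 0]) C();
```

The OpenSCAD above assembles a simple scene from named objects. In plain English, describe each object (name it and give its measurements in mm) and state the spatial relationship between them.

A is a table: top 1226 mm (x) × 957 mm (y), 33 mm thick, upper face at z = 740 mm, on four 78×78 mm square legs, each inset 21 mm from the nearest pair of top edges, running from z = 0 to the bottom of the top.

B is a wooden ladder with two side rails of 32×61 mm section and 1777 mm height, set 420 mm apart overall. Between them run 6 rectangular rungs (61 mm deep, 36 mm thick), front faces flush with the rails' −y face. The bottom of the first rung is 273 mm above the floor and each subsequent rung is 249 mm higher than the one below.

C is a four-legged stool. The seat is a 316×345×40 mm slab whose top surface is at z = 438 mm; four square legs, each 34×34 mm in cross-section, run from the floor (z = 0) to the underside of the seat, each flush with a corner of the seat. Four stretchers, 34 mm wide and 25 mm tall, connect adjacent legs with their undersides at z = 326 mm, each running between the inner faces of the legs it joins and aligned with the legs' outer faces on the other axis.

The ladder is on top of the table, centred. Four stools sit around the table at the −y, +y, −x, +x sides.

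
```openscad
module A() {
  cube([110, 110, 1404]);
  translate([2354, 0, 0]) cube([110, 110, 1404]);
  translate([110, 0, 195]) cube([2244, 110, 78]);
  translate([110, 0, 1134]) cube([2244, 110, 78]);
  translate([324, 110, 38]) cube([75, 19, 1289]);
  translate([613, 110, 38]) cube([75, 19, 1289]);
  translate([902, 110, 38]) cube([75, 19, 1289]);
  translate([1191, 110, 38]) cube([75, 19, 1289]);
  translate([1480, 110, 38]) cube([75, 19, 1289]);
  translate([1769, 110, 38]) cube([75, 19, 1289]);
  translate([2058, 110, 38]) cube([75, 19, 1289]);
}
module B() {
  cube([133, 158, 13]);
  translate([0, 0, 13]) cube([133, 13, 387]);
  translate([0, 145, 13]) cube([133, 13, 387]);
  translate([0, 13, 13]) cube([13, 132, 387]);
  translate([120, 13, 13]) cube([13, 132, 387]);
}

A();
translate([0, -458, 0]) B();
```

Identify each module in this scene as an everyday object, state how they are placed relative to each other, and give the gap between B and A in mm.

The open box's nearest face is 300 mm from the fence section's −y face.

A is a fence section. B is an open box. The open box is on the floor beside the fence section on its −y side. The gap between the open box and the fence section is 300 mm.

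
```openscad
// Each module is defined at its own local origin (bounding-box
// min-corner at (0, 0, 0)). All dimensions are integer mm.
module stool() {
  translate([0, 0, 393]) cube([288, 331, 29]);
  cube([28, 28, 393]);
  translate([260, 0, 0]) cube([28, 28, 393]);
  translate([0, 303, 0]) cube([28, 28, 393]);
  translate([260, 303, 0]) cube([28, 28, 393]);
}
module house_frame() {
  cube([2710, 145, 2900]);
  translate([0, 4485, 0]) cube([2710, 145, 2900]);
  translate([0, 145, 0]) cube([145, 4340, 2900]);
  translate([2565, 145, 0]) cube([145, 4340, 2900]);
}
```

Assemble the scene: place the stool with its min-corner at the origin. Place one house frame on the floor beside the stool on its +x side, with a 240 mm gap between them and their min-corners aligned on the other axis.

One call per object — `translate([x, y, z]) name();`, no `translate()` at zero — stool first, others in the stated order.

stool();
translate([528, 0, 0]) house_frame();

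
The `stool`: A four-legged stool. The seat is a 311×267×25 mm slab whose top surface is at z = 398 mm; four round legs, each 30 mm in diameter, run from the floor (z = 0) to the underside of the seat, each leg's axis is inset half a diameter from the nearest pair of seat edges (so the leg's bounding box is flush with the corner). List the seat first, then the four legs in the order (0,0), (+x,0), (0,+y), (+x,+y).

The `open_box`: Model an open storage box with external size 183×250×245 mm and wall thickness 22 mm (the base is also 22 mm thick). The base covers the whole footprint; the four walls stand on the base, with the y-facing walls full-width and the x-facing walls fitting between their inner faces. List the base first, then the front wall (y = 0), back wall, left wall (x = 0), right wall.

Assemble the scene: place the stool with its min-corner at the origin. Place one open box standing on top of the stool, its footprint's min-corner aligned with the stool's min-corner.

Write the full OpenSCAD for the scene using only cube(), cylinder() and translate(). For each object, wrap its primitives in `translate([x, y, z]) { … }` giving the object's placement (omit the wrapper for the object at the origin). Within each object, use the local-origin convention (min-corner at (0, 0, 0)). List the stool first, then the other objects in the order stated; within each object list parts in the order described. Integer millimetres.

translate([0, 0, 373]) cube([311, 267, 25]);
translate([15, 15, 0]) cylinder(h = 373, r = 15);
translate([296, 15, 0]) cylinder(h = 373, r = 15);
translate([15, 252, 0]) cylinder(h = 373, r = 15);
translate([296, 252, 0]) cylinder(h = 373, r = 15);
translate([0, 0, 398]) {
  cube([183, 250, 22]);
  translate([0, 0, 22]) cube([183, 22, 223]);
  translate([0, 228, 22]) cube([183, 22, 223]);
  translate([0, 22, 22]) cube([22, 206, 223]);
  translate([161, 22, 22]) cube([22, 206, 223]);
}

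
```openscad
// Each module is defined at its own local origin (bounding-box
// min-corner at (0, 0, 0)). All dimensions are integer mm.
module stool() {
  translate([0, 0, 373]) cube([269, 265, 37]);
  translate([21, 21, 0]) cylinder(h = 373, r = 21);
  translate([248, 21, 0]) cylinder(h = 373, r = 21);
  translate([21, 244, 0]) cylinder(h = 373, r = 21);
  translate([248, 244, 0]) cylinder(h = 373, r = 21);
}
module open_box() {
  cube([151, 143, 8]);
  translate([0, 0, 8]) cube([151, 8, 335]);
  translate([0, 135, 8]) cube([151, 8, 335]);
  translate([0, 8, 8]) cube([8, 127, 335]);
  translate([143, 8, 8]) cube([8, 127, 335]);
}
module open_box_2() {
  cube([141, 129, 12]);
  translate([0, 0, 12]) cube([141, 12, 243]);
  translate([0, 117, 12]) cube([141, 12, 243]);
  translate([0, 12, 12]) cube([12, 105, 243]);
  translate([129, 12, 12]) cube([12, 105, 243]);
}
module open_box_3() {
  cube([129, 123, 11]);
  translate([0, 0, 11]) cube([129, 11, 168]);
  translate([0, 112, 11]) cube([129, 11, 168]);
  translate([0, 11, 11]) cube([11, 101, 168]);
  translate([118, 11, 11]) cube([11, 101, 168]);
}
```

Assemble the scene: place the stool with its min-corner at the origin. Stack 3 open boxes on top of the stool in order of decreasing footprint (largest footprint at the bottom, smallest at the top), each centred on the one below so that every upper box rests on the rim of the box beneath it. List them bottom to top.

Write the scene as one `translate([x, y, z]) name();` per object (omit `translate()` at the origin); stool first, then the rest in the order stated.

stool();
translate([59, 61, 410]) open_box();
translate([64, 68, 753]) open_box_2();
translate([70, 71, 1008]) open_box_3();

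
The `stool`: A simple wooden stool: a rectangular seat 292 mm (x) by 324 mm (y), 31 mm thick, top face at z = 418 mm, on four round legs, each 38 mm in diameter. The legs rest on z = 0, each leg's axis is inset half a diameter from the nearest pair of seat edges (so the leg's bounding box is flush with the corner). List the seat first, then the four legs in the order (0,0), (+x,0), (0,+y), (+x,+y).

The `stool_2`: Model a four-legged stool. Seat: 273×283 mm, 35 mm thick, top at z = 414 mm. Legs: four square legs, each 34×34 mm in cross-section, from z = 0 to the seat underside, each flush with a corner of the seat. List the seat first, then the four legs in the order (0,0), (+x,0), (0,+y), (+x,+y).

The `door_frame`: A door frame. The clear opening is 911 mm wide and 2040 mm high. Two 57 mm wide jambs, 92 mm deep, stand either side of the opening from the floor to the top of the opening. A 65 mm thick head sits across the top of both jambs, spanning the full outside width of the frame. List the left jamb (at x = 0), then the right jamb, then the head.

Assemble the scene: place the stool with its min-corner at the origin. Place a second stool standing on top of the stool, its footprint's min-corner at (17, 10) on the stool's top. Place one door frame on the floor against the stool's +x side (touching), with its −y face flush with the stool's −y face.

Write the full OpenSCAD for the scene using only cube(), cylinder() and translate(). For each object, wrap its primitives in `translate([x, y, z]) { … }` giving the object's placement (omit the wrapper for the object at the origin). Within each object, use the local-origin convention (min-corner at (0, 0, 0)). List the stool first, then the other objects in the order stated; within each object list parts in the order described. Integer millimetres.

translate([0, 0, 387]) cube([292, 324, 31]);
translate([19, 19, 0]) cylinder(h = 387, r = 19);
translate([273, 19, 0]) cylinder(h = 387, r = 19);
translate([19, 305, 0]) cylinder(h = 387, r = 19);
translate([273, 305, 0]) cylinder(h = 387, r = 19);
translate([17, 10, 418]) {
  translate([0, 0, 379]) cube([273, 283, 35]);
  cube([34, 34, 379]);
  translate([239, 0, 0]) cube([34, 34, 379]);
  translate([0, 249, 0]) cube([34, 34, 379]);
  translate([239, 249, 0]) cube([34, 34, 379]);
}
translate([292, 0, 0]) {
  cube([57, 92, 2040]);
  translate([968, 0, 0]) cube([57, 92, 2040]);
  translate([0, 0, 2040]) cube([1025, 92, 65]);
}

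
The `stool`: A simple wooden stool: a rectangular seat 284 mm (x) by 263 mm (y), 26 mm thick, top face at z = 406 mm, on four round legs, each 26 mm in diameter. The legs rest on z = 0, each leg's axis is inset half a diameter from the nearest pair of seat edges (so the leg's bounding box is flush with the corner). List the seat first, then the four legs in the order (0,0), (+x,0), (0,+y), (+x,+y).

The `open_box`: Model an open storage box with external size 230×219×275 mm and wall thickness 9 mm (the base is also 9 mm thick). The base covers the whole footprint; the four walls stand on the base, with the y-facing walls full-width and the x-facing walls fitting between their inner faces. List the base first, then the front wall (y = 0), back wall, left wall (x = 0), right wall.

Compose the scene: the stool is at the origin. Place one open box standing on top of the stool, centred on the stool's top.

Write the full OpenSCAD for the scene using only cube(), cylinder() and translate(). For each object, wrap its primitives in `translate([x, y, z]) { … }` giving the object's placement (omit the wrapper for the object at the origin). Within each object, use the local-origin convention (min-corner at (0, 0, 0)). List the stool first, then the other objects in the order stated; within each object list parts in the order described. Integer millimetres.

translate([0, 0, 380]) cube([284, 263, 26]);
translate([13, 13, 0]) cylinder(h = 380, r = 13);
translate([271, 13, 0]) cylinder(h = 380, r = 13);
translate([13, 250, 0]) cylinder(h = 380, r = 13);
translate([271, 250, 0]) cylinder(h = 380, r = 13);
translate([27, 22, 406]) {
  cube([230, 219, 9]);
  translate([0, 0, 9]) cube([230, 9, 266]);
  translate([0, 210, 9]) cube([230, 9, 266]);
  translate([0, 9, 9]) cube([9, 201, 266]);
  translate([221, 9, 9]) cube([9, 201, 266]);
}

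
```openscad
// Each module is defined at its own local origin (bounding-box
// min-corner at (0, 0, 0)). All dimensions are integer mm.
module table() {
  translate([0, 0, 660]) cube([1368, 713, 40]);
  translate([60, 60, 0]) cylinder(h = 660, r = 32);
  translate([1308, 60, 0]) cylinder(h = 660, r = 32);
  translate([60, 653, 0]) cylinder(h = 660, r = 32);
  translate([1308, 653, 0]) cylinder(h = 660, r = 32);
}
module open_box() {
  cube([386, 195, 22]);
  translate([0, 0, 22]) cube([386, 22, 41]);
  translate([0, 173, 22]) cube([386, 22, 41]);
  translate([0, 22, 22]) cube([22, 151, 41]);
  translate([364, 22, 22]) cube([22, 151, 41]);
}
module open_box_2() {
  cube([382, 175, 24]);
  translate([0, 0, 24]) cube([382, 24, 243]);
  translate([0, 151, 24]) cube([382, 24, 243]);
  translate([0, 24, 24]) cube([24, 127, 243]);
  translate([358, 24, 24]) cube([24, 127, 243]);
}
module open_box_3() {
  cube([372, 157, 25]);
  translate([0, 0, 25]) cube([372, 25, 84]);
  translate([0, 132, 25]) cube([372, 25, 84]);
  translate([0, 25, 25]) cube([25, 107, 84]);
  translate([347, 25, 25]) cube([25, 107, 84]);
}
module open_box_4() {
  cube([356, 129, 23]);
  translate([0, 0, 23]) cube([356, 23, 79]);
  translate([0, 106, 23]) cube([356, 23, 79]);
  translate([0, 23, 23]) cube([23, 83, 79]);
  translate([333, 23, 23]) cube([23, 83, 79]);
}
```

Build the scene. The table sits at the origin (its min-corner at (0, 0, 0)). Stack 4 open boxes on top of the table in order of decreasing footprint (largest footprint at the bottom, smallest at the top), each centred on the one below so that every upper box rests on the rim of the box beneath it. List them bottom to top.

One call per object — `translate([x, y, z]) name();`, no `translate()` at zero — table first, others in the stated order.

table();
translate([491, 259, 700]) open_box();
translate([493, 269, 763]) open_box_2();
translate([498, 278, 1030]) open_box_3();
translate([506, 292, 1139]) open_box_4();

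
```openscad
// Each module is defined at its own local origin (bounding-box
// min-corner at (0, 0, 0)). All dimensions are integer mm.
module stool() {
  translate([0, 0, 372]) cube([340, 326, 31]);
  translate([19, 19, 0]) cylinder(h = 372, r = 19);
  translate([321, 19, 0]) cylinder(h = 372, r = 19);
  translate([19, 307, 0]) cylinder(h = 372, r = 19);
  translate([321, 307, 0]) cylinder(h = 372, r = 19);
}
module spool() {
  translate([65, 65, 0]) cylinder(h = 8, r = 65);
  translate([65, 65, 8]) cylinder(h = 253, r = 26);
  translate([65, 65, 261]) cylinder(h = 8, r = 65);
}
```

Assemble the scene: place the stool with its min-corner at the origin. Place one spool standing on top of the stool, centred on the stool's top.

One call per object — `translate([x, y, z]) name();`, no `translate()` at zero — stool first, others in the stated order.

stool();
translate([105, 98, 403]) spool();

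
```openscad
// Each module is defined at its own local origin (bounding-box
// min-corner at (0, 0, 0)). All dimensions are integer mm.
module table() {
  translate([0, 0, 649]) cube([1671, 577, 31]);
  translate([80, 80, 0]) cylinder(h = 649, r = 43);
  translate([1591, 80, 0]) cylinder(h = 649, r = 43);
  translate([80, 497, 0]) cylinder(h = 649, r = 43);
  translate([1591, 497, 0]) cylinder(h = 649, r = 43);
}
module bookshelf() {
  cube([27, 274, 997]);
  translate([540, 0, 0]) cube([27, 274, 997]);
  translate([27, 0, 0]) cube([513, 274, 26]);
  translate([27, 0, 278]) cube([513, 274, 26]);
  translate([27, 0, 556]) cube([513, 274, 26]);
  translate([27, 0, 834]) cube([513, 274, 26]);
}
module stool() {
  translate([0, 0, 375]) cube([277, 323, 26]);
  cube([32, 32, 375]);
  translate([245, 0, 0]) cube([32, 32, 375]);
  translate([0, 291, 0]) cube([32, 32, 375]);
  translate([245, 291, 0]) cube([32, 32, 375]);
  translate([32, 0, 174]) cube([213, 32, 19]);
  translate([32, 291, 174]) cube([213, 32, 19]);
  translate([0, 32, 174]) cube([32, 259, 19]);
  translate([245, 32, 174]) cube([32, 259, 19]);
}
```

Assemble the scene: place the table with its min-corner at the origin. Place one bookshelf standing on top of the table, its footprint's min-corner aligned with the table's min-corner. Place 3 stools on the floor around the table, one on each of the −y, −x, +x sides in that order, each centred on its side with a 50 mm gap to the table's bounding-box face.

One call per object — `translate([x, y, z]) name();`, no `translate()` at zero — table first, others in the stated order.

table();
translate([0, 0, 680]) bookshelf();
translate([697, -373, 0]) stool();
translate([-327, 127, 0]) stool();
translate([1721, 127, 0]) stool();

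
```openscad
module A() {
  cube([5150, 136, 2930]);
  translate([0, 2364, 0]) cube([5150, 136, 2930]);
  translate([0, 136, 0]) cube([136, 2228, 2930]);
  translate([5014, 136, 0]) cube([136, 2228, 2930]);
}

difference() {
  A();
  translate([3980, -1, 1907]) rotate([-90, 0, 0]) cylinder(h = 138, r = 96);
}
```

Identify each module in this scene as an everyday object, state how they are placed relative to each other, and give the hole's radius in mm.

A is a house frame. The house frame has a circular hole through its front wall. The hole's radius is 96 mm.

The subtracted cylinder has r = 96 mm.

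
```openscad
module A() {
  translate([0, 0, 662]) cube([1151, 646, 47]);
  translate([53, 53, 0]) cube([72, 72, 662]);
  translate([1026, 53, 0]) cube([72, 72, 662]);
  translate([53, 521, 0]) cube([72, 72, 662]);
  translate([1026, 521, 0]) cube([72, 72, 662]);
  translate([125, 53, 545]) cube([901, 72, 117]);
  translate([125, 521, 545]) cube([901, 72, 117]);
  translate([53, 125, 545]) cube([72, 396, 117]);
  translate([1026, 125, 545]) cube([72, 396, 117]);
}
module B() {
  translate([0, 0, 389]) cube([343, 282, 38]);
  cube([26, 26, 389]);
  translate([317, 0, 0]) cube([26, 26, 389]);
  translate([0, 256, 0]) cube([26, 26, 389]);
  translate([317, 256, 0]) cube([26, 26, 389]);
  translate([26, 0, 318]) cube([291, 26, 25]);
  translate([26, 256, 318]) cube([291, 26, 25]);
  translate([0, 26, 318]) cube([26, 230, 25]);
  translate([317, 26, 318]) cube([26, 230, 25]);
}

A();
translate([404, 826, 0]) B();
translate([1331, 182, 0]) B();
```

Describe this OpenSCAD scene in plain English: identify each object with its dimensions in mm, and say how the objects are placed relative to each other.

A is a table: top 1151 mm (x) × 646 mm (y), 47 mm thick, upper face at z = 709 mm, on four 72×72 mm square legs, each inset 53 mm from the nearest pair of top edges, running from z = 0 to the bottom of the top. Four apron rails, 72 mm thick and 117 mm tall, run between adjacent legs with their top edges flush with the underside of the top and their outer faces flush with the legs' outer faces.

B is a simple wooden stool: a rectangular seat 343 mm (x) by 282 mm (y), 38 mm thick, top face at z = 427 mm, on four square legs, each 26×26 mm in cross-section. The legs rest on z = 0, each flush with a corner of the seat. Four stretchers, 26 mm wide and 25 mm tall, connect adjacent legs with their undersides at z = 318 mm, each running between the inner faces of the legs it joins and aligned with the legs' outer faces on the other axis.

Two stools sit around the table at the +y, +x sides.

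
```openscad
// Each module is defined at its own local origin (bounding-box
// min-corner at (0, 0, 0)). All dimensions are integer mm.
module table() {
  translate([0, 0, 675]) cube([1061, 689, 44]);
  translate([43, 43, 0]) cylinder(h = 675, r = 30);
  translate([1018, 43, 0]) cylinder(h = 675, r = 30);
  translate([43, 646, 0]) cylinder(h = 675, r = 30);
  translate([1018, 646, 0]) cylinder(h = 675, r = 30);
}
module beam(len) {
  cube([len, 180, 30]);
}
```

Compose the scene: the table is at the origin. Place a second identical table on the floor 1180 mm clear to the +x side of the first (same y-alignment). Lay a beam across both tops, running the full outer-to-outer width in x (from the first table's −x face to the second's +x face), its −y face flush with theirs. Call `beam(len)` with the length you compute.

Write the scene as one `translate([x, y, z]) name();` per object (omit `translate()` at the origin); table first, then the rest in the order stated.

table();
translate([2241, 0, 0]) table();
translate([0, 0, 719]) beam(3302);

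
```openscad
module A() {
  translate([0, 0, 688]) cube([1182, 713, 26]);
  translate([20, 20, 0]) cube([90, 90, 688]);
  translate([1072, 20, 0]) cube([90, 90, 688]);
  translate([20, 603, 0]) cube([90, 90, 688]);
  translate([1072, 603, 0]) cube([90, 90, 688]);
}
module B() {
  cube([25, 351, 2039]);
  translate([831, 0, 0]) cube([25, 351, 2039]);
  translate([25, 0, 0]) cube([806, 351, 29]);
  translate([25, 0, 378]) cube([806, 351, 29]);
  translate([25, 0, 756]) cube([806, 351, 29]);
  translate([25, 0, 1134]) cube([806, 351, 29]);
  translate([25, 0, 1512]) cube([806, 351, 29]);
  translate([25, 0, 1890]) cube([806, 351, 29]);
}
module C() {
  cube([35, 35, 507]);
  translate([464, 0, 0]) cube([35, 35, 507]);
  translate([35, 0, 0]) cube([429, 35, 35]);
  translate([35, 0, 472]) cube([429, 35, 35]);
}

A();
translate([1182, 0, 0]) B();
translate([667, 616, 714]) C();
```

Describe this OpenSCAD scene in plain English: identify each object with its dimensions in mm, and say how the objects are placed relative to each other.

A is a rectangular dining table. The top is 1182×713×26 mm with its upper surface at z = 714 mm. It stands on four 90×90 mm square legs, each inset 20 mm from the nearest pair of top edges, running from the floor to the underside of the top.

B is a bookshelf 856 mm wide overall, 351 mm deep and 2039 mm tall. The two sides are 25 mm thick vertical panels. 6 horizontal shelves of 29 mm thickness span between the inner faces of the sides; the lowest shelf sits on the floor and shelves are stacked with a clear vertical gap of 349 mm between each pair.

C is a picture frame with a 429×437 mm rectangular opening (x by z) and a uniform 35 mm border on every side. Frame depth is 35 mm along y. It is built from two vertical stiles running the full outside height and two horizontal rails spanning the gap between the stiles.

The bookshelf is against the table's +x side, with their −y faces flush. The picture frame is on top of the table.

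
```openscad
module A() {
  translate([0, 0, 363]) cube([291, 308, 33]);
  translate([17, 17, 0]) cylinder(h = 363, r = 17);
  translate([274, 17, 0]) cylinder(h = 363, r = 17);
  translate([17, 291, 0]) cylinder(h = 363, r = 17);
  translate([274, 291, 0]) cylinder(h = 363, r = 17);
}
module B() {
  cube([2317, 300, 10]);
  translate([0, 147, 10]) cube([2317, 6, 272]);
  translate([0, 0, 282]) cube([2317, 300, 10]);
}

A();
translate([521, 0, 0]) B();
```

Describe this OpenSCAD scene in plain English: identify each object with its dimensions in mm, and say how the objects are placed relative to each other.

A is a simple wooden stool: a rectangular seat 291 mm (x) by 308 mm (y), 33 mm thick, top face at z = 396 mm, on four round legs, each 34 mm in diameter. The legs rest on z = 0, each leg's axis is inset half a diameter from the nearest pair of seat edges (so the leg's bounding box is flush with the corner).

B is an I-beam lying along x, 2317 mm long. Overall section height 292 mm. Two flanges 300 mm wide (y) and 10 mm thick, one on the floor and one at the top; a web 6 mm thick runs between them, centred on the flange width.

The I-beam is on the floor beside the stool on its +x side.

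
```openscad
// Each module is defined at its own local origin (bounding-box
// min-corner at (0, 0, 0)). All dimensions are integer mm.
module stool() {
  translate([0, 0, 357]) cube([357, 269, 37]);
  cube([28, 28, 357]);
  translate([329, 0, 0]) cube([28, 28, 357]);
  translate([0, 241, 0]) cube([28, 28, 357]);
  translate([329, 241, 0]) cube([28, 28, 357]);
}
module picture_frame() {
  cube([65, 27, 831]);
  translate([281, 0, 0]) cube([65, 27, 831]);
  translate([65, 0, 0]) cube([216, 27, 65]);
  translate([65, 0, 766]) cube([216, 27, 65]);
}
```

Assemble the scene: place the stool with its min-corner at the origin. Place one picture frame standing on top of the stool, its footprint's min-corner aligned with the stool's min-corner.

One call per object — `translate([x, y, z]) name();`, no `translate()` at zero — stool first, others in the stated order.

stool();
translate([0, 0, 394]) picture_frame();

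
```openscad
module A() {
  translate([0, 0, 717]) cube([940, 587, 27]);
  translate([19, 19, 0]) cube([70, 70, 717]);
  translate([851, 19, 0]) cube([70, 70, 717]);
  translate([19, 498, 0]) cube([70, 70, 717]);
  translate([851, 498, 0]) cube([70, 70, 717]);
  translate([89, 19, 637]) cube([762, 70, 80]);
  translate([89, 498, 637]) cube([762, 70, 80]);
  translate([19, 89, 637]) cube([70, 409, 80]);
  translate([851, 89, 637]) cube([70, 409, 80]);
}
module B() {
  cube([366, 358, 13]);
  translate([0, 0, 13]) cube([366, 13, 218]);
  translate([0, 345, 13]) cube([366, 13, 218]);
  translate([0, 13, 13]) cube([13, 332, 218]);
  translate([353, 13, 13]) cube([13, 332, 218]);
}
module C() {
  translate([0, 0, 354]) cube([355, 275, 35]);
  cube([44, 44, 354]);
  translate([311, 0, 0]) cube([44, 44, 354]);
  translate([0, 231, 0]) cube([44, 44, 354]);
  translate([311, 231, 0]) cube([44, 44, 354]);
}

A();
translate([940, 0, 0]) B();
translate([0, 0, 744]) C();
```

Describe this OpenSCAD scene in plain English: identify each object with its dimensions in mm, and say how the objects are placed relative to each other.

A is a table: top 940 mm (x) × 587 mm (y), 27 mm thick, upper face at z = 744 mm, on four 70×70 mm square legs, each inset 19 mm from the nearest pair of top edges, running from z = 0 to the bottom of the top. Four apron rails, 70 mm thick and 80 mm tall, run between adjacent legs with their top edges flush with the underside of the top and their outer faces flush with the legs' outer faces.

B is an open-topped rectangular box: outside dimensions 366×358×231 mm, with a uniform wall and base thickness of 13 mm. The base is a full 366×358 slab on the floor; four walls sit on top of the base. The front and back walls (the −y and +y sides) span the full width; the two side walls fit between them.

C is a four-legged stool. The seat is 355×275 mm, 35 mm thick, top at z = 389 mm. It stands on four square legs, each 44×44 mm in cross-section, from z = 0 to the seat underside, each flush with a corner of the seat.

The open box is against the table's +x side, with their −y faces flush. The stool is on top of the table.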